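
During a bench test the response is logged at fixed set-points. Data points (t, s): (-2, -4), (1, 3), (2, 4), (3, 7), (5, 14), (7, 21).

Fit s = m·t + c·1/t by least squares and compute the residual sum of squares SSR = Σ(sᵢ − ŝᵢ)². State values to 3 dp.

SSR = 7.007

The normal equations are: 92·m + 6·c = 257;  6·m + (36857/22050)·c = 227/15.
(Σt·t = 92, Σt·1/t = 6, Σ1/t·1/t = 36857/22050, Σt·s = 257, Σ1/t·s = 227/15.)
det = 92·(36857/22050) − 6² = 1298522/11025.
m = (257·(36857/22050) − 6·(227/15))/(1298522/11025) = 7470109/2597044; c = (92·(227/15) − 6·257)/(1298522/11025) = -825405/649261.
Residuals: 725308/649261, 3622643/2597044, -725308/649261, -3130479/2597044, -331605/2597044, 2718821/2597044; SSR = 18197491/2597044.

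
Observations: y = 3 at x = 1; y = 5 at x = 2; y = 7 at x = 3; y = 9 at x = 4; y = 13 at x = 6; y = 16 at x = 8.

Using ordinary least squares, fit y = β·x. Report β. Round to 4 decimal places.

β = 2.1231

The normal system MᵀM·[β]ᵀ = Mᵀy is [[130]]·[β]ᵀ = [276]ᵀ.
β = 276/130 = 2.12308.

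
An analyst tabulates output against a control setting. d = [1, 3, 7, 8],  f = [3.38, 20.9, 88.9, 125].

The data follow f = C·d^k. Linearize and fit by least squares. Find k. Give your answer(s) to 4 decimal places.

k = 1.7156

Taking logs, ln f = k·ln d + ln C, so regress ln f on ln d.
Sums: Σln d = 5.1240, Σ(ln d)² = 9.3176, Σln f = 13.5735, Σln d·ln f = 22.1120.
Normal system: [[9.3176, 5.1240]; [5.1240, 4]]·[k, ln C]ᵀ = [22.1120, 13.5735]ᵀ.
Δ = 9.3176·4 − (5.1240)² = 11.0154; k = (22.1120·4 − 5.1240·13.5735)/11.0154 = 1.71561, ln C = (9.3176·13.5735 − 5.1240·22.1120)/11.0154 = 1.19568.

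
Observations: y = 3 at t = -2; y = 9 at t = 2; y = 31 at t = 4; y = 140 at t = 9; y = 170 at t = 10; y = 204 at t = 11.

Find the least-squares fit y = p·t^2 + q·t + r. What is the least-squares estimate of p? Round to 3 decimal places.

The normal equations are: 31490·p + 3124·q + 326·r = 53568;  3124·p + 326·q + 34·r = 5340;  326·p + 34·q + 6·r = 557.
(Σt^2·t^2 = 31490, Σt^2·t = 3124, Σt^2 = 326, Σt·t = 326, Σt = 34, Σ1 = 6, Σt^2·y = 53568, Σt·y = 5340, Σy = 557.)
Inverting the 3×3 Gram matrix, [p, q, r]ᵀ = [31943/20710, 166619/103550, -9131/103550]ᵀ.

p = 1.542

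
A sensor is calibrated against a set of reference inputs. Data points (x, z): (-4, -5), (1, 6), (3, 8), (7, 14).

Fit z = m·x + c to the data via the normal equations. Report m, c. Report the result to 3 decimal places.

m = 1.717, c = 2.745

From the data, Σx·x = 75, Σx = 7, Σ1 = 4.
And Σx·z = 148, Σz = 23.
Determinant 75·4 − 7² = 251.
m = (148·4 − 7·23)/251 = 431/251; c = (75·23 − 7·148)/251 = 689/251.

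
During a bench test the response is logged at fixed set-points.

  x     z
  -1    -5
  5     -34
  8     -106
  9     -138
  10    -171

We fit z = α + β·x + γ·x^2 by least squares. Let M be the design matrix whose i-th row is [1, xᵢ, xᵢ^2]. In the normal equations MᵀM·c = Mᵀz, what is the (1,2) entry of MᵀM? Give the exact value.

Row 1 ↔ basis 1, column 2 ↔ basis x, so (MᵀM)_{1,2} = Σᵢ x = (1)·(-1) + (1)·(5) + (1)·(8) + (1)·(9) + (1)·(10) = 31.

31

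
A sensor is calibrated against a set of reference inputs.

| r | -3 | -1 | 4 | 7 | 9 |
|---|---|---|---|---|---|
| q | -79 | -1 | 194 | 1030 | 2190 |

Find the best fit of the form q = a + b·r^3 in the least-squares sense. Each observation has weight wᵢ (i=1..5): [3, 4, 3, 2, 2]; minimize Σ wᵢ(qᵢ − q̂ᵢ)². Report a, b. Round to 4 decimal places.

a = 1.8694, b = 3.0008

Compute the Gram sums: Σwᵢ·1 = 14, Σwᵢ·r^3 = 2251, Σwᵢ·r^3·r^3 = 1312659.
Right-hand side: Σwᵢ·q = 6781, Σwᵢ·r^3·q = 3943251.
Normal equations: [[14, 2251]; [2251, 1312659]]·[a, b]ᵀ = [6781, 3943251]ᵀ.
det = 14·1312659 − 2251² = 13310225.
a = (6781·1312659 − 2251·3943251)/13310225 = 24882678/13310225; b = (14·3943251 − 2251·6781)/13310225 = 39941483/13310225.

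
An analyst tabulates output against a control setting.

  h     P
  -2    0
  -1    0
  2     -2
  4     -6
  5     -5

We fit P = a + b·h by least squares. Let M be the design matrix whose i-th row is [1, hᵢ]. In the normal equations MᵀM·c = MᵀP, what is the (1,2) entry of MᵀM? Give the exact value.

Row 1 ↔ basis 1, column 2 ↔ basis h, so (MᵀM)_{1,2} = Σᵢ h = (1)·(-2) + (1)·(-1) + (1)·(2) + (1)·(4) + (1)·(5) = 8.

8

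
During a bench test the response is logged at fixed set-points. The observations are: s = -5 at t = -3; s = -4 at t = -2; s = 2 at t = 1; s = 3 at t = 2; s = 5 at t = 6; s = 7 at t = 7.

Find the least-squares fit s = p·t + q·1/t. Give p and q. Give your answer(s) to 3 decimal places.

Normal-equation sums: Σt·t = 103, Σt·1/t = 6, Σ1/t·1/t = 2927/1764.
Moment sums: Σt·s = 110, Σ1/t·s = 9.
So MᵀM·[p, q]ᵀ = Mᵀs: [[103, 6]; [6, 2927/1764]]·[p, q]ᵀ = [110, 9]ᵀ.
det = 103·(2927/1764) − 6² = 237977/1764.
p = (110·(2927/1764) − 6·9)/(237977/1764) = 226714/237977; q = (103·9 − 6·110)/(237977/1764) = 470988/237977.

p = 0.953, q = 1.979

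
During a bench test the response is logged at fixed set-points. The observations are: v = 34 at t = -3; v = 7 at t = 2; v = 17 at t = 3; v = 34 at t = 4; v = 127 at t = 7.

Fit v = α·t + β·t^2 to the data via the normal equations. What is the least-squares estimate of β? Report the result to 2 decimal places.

Entries of MᵀM: Σt·t = 87, Σt·t^2 = 415, Σt^2·t^2 = 2835.
Moment sums: Σt·v = 988, Σt^2·v = 7254.
MᵀM·[α, β]ᵀ = Mᵀv becomes [[87, 415]; [415, 2835]]·[α, β]ᵀ = [988, 7254]ᵀ.
Eliminating β: 2835·(row 1) − 415·(row 2) gives 74420·α = 2835·988 − 415·7254 = -209430, so α = -20943/7442.
Then β = (7254 − 415·(-20943/7442))/2835 = 110539/37210.

β = 2.97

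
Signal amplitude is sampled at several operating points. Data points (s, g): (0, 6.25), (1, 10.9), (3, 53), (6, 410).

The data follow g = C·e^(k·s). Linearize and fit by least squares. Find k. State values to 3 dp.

k = 0.708

Linearized form: ln g = k·s + ln C. From the 4 transformed points,
Over the data: Σs = 10.0000, Σ(s)² = 46.0000, Σln g = 14.2078, Σs·ln g = 50.3966.
Normal system: [[46.0000, 10.0000]; [10.0000, 4]]·[k, ln C]ᵀ = [50.3966, 14.2078]ᵀ.
Solving (det = 84.0000): k = 0.70843, ln C = 1.78087.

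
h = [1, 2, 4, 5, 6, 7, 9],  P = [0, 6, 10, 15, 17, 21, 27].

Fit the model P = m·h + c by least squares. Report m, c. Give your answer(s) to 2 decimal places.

m = 3.26, c = -2.12

Compute the Gram sums: Σh·h = 212, Σh = 34, Σ1 = 7.
Right-hand side: Σh·P = 619, ΣP = 96.
Eliminating c: 7·(row 1) − 34·(row 2) gives 328·m = 7·619 − 34·96 = 1069, so m = 1069/328.
Then c = (96 − 34·(1069/328))/7 = -347/164.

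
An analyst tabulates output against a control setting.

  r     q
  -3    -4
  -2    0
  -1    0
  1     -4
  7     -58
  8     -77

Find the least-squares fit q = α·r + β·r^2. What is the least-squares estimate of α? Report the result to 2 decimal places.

α = -1.65

From the data, Σr·r = 128, Σr·r^2 = 820, Σr^2·r^2 = 6596.
Moment sums: Σr·q = -1014, Σr^2·q = -7810.
det = 128·6596 − 820² = 171888.
α = ((-1014)·6596 − 820·(-7810))/171888 = -17759/10743; β = (128·(-7810) − 820·(-1014))/171888 = -21025/21486.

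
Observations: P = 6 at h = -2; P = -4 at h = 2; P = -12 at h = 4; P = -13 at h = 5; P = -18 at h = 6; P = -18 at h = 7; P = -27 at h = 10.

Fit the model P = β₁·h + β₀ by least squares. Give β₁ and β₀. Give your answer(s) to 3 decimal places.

β₁ = -2.780, β₀ = 0.423

AᵀA·[β₁, β₀]ᵀ = AᵀP reads: 234·β₁ + 32·β₀ = -637;  32·β₁ + 7·β₀ = -86.
Δ = 234·7 − 32² = 614.
β₁ = ((-637)·7 − 32·(-86))/614 = -1707/614; β₀ = (234·(-86) − 32·(-637))/614 = 130/307.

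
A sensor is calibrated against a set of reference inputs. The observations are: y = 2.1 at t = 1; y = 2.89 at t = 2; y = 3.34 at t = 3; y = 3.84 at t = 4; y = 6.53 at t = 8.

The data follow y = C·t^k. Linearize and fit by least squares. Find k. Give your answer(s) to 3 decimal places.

k = 0.530

With ln yᵢ as the transformed response and ln tᵢ as the regressor:
Σln t = 5.2575, Σ(ln t)² = 7.9333, Σln y = 6.2310, Σln t·ln y = 7.8276.
Equations: 7.9333·k + 5.2575·ln C = 7.8276;  5.2575·k + 5·ln C = 6.2310.
Solving (det = 12.0252): k = 0.53041, ln C = 0.68848.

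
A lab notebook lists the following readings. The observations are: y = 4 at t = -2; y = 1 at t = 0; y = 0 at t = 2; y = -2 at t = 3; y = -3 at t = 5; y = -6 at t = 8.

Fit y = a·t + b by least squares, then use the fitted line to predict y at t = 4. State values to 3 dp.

Normal-equation sums: Σt·t = 106, Σt = 16, Σ1 = 6.
Right-hand side: Σt·y = -77, Σy = -6.
det = 106·6 − 16² = 380.
a = ((-77)·6 − 16·(-6))/380 = -183/190; b = (106·(-6) − 16·(-77))/380 = 149/95.
At t = 4: ŷ = (-183/190)·(4) + (149/95)·(1) = -217/95.

ŷ = -2.284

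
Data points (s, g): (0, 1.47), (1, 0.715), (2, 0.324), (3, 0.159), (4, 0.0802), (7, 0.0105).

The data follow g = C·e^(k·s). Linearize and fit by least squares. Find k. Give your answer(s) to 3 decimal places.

Let Y = ln g. Fitting Y = k·s + ln C by least squares:
Over the data: Σs = 17.0000, Σ(s)² = 79.0000, Σln g = -9.9957, Σs·ln g = -50.0936.
Normal system: [[79.0000, 17.0000]; [17.0000, 6]]·[k, ln C]ᵀ = [-50.0936, -9.9957]ᵀ.
Δ = 79.0000·6 − (17.0000)² = 185.0000; k = (-50.0936·6 − 17.0000·-9.9957)/185.0000 = -0.70614, ln C = (79.0000·-9.9957 − 17.0000·-50.0936)/185.0000 = 0.33477.

k = -0.706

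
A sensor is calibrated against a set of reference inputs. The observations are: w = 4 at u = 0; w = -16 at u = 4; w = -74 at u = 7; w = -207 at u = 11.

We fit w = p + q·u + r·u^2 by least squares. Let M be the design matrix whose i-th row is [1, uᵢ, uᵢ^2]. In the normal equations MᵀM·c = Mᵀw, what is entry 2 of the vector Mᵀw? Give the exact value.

Entry 2 ↔ basis u, so (Mᵀw)_{2} = Σᵢ (u)·wᵢ = (0)·(4) + (4)·(-16) + (7)·(-74) + (11)·(-207) = -2859.

-2859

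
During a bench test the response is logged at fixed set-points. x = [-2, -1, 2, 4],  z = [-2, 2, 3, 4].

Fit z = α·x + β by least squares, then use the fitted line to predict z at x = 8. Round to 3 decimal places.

With design matrix M, MᵀM = [[25, 3]; [3, 4]] and Mᵀz = [24, 7]ᵀ.
Δ = 25·4 − 3² = 91.
α = (24·4 − 3·7)/91 = 75/91; β = (25·7 − 3·24)/91 = 103/91.
At x = 8: ẑ = (75/91)·(8) + (103/91)·(1) = 703/91.

ẑ = 7.725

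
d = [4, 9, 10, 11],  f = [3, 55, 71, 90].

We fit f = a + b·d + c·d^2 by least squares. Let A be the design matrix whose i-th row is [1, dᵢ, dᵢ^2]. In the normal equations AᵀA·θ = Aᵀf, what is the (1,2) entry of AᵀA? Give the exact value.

Row 1 ↔ basis 1, column 2 ↔ basis d, so (AᵀA)_{1,2} = Σᵢ d = (1)·(4) + (1)·(9) + (1)·(10) + (1)·(11) = 34.

34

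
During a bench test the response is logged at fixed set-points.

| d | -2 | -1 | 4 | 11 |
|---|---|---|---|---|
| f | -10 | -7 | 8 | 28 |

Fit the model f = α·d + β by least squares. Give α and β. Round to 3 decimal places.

α = 2.925, β = -4.024

The normal equations are: 142·α + 12·β = 367;  12·α + 4·β = 19.
Δ = 142·4 − 12² = 424.
α = (367·4 − 12·19)/424 = 155/53; β = (142·19 − 12·367)/424 = -853/212.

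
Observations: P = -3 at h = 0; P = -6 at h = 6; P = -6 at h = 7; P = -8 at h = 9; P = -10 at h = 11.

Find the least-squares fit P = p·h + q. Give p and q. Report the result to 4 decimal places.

p = -0.6098, q = -2.5751

MᵀM·[p, q]ᵀ = MᵀP reads: 287·p + 33·q = -260;  33·p + 5·q = -33.
(Σh·h = 287, Σh = 33, Σ1 = 5, Σh·P = -260, ΣP = -33.)
det = 287·5 − 33² = 346.
p = ((-260)·5 − 33·(-33))/346 = -211/346; q = (287·(-33) − 33·(-260))/346 = -891/346.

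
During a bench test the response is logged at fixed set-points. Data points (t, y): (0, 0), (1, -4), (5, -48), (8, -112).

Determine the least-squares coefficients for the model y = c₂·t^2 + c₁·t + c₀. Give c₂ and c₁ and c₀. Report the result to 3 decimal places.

Entries of MᵀM: Σt^2·t^2 = 4722, Σt^2·t = 638, Σt^2 = 90, Σt·t = 90, Σt = 14, Σ1 = 4.
And Σt^2·y = -8372, Σt·y = -1140, Σy = -164.
Solving the 3×3 system (Gaussian elimination) gives c₂ = -1143/781, c₁ = -1777/781, c₀ = -84/781.

c₂ = -1.464, c₁ = -2.275, c₀ = -0.108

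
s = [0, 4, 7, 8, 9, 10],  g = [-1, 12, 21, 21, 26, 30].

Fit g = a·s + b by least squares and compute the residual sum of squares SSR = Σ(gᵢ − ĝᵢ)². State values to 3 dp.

Entries of AᵀA: Σs·s = 310, Σs = 38, Σ1 = 6.
And Σs·g = 897, Σg = 109.
AᵀA·[a, b]ᵀ = Aᵀg becomes [[310, 38]; [38, 6]]·[a, b]ᵀ = [897, 109]ᵀ.
det = 310·6 − 38² = 416.
a = (897·6 − 38·109)/416 = 155/52; b = (310·109 − 38·897)/416 = -37/52.
Residuals: -15/52, 41/52, 11/13, -111/52, -3/26, 47/52; SSR = 177/26.

SSR = 6.808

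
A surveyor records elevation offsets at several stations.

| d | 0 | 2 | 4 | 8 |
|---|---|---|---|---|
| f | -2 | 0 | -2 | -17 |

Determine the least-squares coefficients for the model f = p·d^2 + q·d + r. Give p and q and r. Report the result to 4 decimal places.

p = -0.4716, q = 1.8932, r = -1.9727

Sums needed: Σd^2·d^2 = 4368, Σd^2·d = 584, Σd^2 = 84, Σd·d = 84, Σd = 14, Σ1 = 4.
Moment sums: Σd^2·f = -1120, Σd·f = -144, Σf = -21.
So MᵀM·[p, q, r]ᵀ = Mᵀf: [[4368, 584, 84]; [584, 84, 14]; [84, 14, 4]]·[p, q, r]ᵀ = [-1120, -144, -21]ᵀ.
Solving the 3×3 system (Gaussian elimination) gives p = -83/176, q = 833/440, r = -217/110.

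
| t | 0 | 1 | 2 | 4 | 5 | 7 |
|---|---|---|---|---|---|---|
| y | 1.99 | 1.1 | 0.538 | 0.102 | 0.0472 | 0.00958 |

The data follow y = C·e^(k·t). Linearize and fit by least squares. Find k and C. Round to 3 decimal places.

Let Y = ln y. Fitting Y = k·t + ln C by least squares:
Σt = 19.0000, Σ(t)² = 95.0000, Σln y = -9.8207, Σt·ln y = -58.0790.
Equations: 95.0000·k + 19.0000·ln C = -58.0790;  19.0000·k + 6·ln C = -9.8207.
Δ = 95.0000·6 − (19.0000)² = 209.0000; k = (-58.0790·6 − 19.0000·-9.8207)/209.0000 = -0.77455, ln C = (95.0000·-9.8207 − 19.0000·-58.0790)/209.0000 = 0.81596, so C = exp(0.81596) = 2.26135.

k = -0.775, C = 2.261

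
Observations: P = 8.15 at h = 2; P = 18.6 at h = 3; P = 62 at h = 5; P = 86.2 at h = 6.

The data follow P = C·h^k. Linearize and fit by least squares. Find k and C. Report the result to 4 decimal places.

k = 2.1849, C = 1.7590

With ln Pᵢ as the transformed response and ln hᵢ as the regressor:
Sums: Σln h = 5.1930, Σ(ln h)² = 7.4881, Σln P = 13.6050, Σln h·ln P = 19.2933.
Normal system: [[7.4881, 5.1930]; [5.1930, 4]]·[k, ln C]ᵀ = [19.2933, 13.6050]ᵀ.
Slope k = (n·Σln h·ln P − Σln h·Σln P)/(n·Σ(ln h)² − (Σln h)²) = (4·19.2933 − 5.1930·13.6050)/2.9856 = 2.18488; ln C = (Σln P − k·Σln h)/n = 0.56475, so C = exp(0.56475) = 1.75901.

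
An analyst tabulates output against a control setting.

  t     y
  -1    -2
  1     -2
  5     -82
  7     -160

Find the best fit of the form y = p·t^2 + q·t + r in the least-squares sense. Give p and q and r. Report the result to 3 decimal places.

The normal equations are: 3028·p + 468·q + 76·r = -9894;  468·p + 76·q + 12·r = -1530;  76·p + 12·q + 4·r = -246.
(Σt^2·t^2 = 3028, Σt^2·t = 468, Σt^2 = 76, Σt·t = 76, Σt = 12, Σ1 = 4, Σt^2·y = -9894, Σt·y = -1530, Σy = -246.)
Inverting the 3×3 Gram matrix, [p, q, r]ᵀ = [-13/4, -3/10, 23/20]ᵀ.

p = -3.250, q = -0.300, r = 1.150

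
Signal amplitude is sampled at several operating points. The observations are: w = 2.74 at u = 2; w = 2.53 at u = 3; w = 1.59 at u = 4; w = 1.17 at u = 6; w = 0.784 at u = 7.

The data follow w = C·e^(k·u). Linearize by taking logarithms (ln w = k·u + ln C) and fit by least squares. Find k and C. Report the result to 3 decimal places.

k = -0.249, C = 4.754

Linearized form: ln w = k·u + ln C. From the 5 transformed points,
AᵀA = [[114.0000, 22.0000]; [22.0000, 5]], rhs = [5.8941, 2.3136]ᵀ  (here Σu = 22.0000, Σ(u)² = 114.0000, Σln w = 2.3136, Σu·ln w = 5.8941).
Solving (det = 86.0000): k = -0.24916, ln C = 1.55903, so C = exp(1.55903) = 4.75420.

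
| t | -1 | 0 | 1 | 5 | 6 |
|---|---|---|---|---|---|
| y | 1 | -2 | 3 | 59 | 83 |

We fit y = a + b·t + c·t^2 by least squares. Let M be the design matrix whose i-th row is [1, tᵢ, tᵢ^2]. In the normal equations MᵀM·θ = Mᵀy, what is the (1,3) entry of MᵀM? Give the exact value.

63

Row 1 ↔ basis 1, column 3 ↔ basis t^2, so (MᵀM)_{1,3} = Σᵢ t^2 = (1)·(1) + (1)·(0) + (1)·(1) + (1)·(25) + (1)·(36) = 63.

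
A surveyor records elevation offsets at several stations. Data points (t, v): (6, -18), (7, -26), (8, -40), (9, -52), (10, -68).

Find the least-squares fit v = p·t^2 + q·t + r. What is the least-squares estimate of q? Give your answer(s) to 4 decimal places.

q = 3.4000

With design matrix A, AᵀA = [[24354, 2800, 330]; [2800, 330, 40]; [330, 40, 5]] and Aᵀv = [-15494, -1758, -204]ᵀ.
Row-reducing yields p = -1, q = 17/5, r = -2.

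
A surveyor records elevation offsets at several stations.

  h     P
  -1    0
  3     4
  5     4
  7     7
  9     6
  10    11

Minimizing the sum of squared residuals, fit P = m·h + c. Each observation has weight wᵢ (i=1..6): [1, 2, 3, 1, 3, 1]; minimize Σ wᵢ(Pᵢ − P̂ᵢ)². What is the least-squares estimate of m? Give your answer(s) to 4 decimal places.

m = 0.6968

Normal-equation sums: Σwᵢ·h·h = 486, Σwᵢ·h = 64, Σwᵢ·1 = 11.
Right-hand side: Σwᵢ·h·P = 405, Σwᵢ·P = 56.
det = 486·11 − 64² = 1250.
m = (405·11 − 64·56)/1250 = 871/1250; c = (486·56 − 64·405)/1250 = 648/625.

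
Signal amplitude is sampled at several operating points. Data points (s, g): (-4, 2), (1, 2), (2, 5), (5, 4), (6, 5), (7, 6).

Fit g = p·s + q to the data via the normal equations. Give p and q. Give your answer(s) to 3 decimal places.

p = 0.338, q = 3.042

MᵀM·[p, q]ᵀ = Mᵀg reads: 131·p + 17·q = 96;  17·p + 6·q = 24.
(Σs·s = 131, Σs = 17, Σ1 = 6, Σs·g = 96, Σg = 24.)
det = 131·6 − 17² = 497.
p = (96·6 − 17·24)/497 = 24/71; q = (131·24 − 17·96)/497 = 216/71.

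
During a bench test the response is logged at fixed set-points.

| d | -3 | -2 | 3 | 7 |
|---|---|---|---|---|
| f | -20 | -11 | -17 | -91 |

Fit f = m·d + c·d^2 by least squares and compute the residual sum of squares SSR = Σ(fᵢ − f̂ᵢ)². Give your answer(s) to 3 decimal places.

SSR = 4.908

Forming XᵀX = [[71, 335]; [335, 2579]] and Xᵀf = [-606, -4836]ᵀ gives XᵀX·[m, c]ᵀ = Xᵀf.
det = 71·2579 − 335² = 70884.
m = ((-606)·2579 − 335·(-4836))/70884 = 3177/3938; c = (71·(-4836) − 335·(-606))/70884 = -7797/3938.
Residuals: 472/1969, -2888/1969, -3152/1969, 728/1969; SSR = 9664/1969.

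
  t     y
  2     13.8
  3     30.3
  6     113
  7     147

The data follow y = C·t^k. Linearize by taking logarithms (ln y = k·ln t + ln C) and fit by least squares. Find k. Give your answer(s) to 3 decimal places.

Linearized form: ln y = k·ln t + ln C. From the 4 transformed points,
AᵀA = [[8.6844, 5.5294]; [5.5294, 4]], rhs = [23.7481, 15.7536]ᵀ  (here Σln t = 5.5294, Σ(ln t)² = 8.6844, Σln y = 15.7536, Σln t·ln y = 23.7481).
Solving (det = 4.1629): k = 1.89381, ln C = 1.32049.

k = 1.894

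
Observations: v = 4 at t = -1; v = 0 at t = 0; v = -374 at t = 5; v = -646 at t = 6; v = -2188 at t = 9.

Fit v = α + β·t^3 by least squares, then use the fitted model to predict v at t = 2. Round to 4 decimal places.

Sums needed: Σ1 = 5, Σt^3 = 1069, Σt^3·t^3 = 593723.
Moment sums: Σv = -3204, Σt^3·v = -1781342.
So XᵀX·[α, β]ᵀ = Xᵀv: [[5, 1069]; [1069, 593723]]·[α, β]ᵀ = [-3204, -1781342]ᵀ.
det = 5·593723 − 1069² = 1825854.
α = ((-3204)·593723 − 1069·(-1781342))/1825854 = 983053/912927; β = (5·(-1781342) − 1069·(-3204))/1825854 = -2740817/912927.
At t = 2: v̂ = (983053/912927)·(1) + (-2740817/912927)·(8) = -6981161/304309.

v̂ = -22.9410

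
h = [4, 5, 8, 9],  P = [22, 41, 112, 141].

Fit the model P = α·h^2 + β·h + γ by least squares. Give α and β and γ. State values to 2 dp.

The normal system XᵀX·[α, β, γ]ᵀ = XᵀP is [[11538, 1430, 186]; [1430, 186, 26]; [186, 26, 4]]·[α, β, γ]ᵀ = [19966, 2458, 316]ᵀ.
Solving the 3×3 system (Gaussian elimination) gives α = 5/4, β = 511/68, γ = -951/34.

α = 1.25, β = 7.51, γ = -27.97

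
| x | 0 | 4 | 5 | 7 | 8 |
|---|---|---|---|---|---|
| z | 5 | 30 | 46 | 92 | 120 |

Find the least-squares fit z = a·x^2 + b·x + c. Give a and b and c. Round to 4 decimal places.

Forming AᵀA = [[7378, 1044, 154]; [1044, 154, 24]; [154, 24, 5]] and Aᵀz = [13818, 1954, 293]ᵀ gives AᵀA·[a, b, c]ᵀ = Aᵀz.
Inverting the 3×3 Gram matrix, [a, b, c]ᵀ = [23854/11659, -22841/11659, 58151/11659]ᵀ.

a = 2.0460, b = -1.9591, c = 4.9876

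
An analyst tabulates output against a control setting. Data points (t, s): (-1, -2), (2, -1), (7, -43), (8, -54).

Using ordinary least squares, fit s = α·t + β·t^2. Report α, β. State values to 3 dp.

α = 1.004, β = -0.988

Forming XᵀX = [[118, 862]; [862, 6514]] and Xᵀs = [-733, -5569]ᵀ gives XᵀX·[α, β]ᵀ = Xᵀs.
Determinant 118·6514 − 862² = 25608.
α = ((-733)·6514 − 862·(-5569))/25608 = 2143/2134; β = (118·(-5569) − 862·(-733))/25608 = -1054/1067.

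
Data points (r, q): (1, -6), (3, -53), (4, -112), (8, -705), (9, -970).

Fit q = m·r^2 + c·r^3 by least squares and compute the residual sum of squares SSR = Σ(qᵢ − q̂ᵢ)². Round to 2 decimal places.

Setting ∂/∂m … = 0 gives: 10995·m + 93085·c = -125965;  93085·m + 798411·c = -1076695.
(Σr^2·r^2 = 10995, Σr^2·r^3 = 93085, Σr^3·r^3 = 798411, Σr^2·q = -125965, Σr^3·q = -1076695.)
Eliminating c: 798411·(row 1) − 93085·(row 2) gives 113711720·m = 798411·(-125965) − 93085·(-1076695) = -347687540, so m = -17384377/5685586.
Then c = ((-1076695) − 93085·(-17384377/5685586))/798411 = -5640475/5685586.
Residuals: -5544332/2842793, 3708080/2842793, 1177400/2842793, -3907401/2842793, 2511196/2842793; SSR = 23726537/2842793.

SSR = 8.35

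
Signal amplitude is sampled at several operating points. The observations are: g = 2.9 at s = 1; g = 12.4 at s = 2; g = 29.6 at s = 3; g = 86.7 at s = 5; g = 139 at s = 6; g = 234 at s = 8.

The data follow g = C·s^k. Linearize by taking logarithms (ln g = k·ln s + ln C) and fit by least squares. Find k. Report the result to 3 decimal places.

k = 2.130

Let Y = ln g. Fitting Y = k·ln s + ln C by least squares:
Over the data: Σln s = 7.2724, Σ(ln s)² = 11.8122, Σln g = 21.8224, Σln s·ln g = 32.8344.
Normal system: [[11.8122, 7.2724]; [7.2724, 6]]·[k, ln C]ᵀ = [32.8344, 21.8224]ᵀ.
Solving (det = 17.9853): k = 2.12981, ln C = 1.05560.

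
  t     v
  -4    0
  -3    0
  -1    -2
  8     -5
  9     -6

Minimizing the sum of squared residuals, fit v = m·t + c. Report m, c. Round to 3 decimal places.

From the data, Σt·t = 171, Σt = 9, Σ1 = 5.
For Mᵀv: Σt·v = -92, Σv = -13.
Normal equations: [[171, 9]; [9, 5]]·[m, c]ᵀ = [-92, -13]ᵀ.
det = 171·5 − 9² = 774.
m = ((-92)·5 − 9·(-13))/774 = -343/774; c = (171·(-13) − 9·(-92))/774 = -155/86.

m = -0.443, c = -1.802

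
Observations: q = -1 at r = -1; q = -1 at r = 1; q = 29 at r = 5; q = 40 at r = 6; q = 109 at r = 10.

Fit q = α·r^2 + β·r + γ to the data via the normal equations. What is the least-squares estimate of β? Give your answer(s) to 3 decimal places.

β = 0.861

Forming XᵀX = [[11923, 1341, 163]; [1341, 163, 21]; [163, 21, 5]] and Xᵀq = [13063, 1475, 176]ᵀ gives XᵀX·[α, β, γ]ᵀ = Xᵀq.
Solving the 3×3 system (Gaussian elimination) gives α = 81201/79384, β = 68321/79384, γ = -17473/9923.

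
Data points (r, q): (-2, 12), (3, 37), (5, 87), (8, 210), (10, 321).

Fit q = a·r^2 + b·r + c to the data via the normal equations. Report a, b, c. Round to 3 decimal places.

a = 2.985, b = 1.858, c = 3.875

From the data, Σr^2·r^2 = 14818, Σr^2·r = 1656, Σr^2 = 202, Σr·r = 202, Σr = 24, Σ1 = 5.
Moment sums: Σr^2·q = 48096, Σr·q = 5412, Σq = 667.
Normal equations: [[14818, 1656, 202]; [1656, 202, 24]; [202, 24, 5]]·[a, b, c]ᵀ = [48096, 5412, 667]ᵀ.
Inverting the 3×3 Gram matrix, [a, b, c]ᵀ = [79633/26675, 4506/2425, 20671/5335]ᵀ.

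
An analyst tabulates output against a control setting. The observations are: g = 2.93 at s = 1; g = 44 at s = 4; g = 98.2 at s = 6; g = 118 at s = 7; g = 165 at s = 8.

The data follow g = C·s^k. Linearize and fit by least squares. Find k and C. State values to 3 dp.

With ln gᵢ as the transformed response and ln sᵢ as the regressor:
Over the data: Σln s = 7.2034, Σ(ln s)² = 13.2429, Σln g = 19.3228, Σln s·ln g = 33.3657.
Normal system: [[13.2429, 7.2034]; [7.2034, 5]]·[k, ln C]ᵀ = [33.3657, 19.3228]ᵀ.
Slope k = (n·Σln s·ln g − Σln s·Σln g)/(n·Σ(ln s)² − (Σln s)²) = (5·33.3657 − 7.2034·19.3228)/14.3252 = 1.92933; ln C = (Σln g − k·Σln s)/n = 1.08502, so C = exp(1.08502) = 2.95949.

k = 1.929, C = 2.959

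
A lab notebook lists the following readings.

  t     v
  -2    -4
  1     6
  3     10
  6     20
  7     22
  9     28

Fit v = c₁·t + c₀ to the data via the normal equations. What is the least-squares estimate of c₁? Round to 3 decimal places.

Compute the Gram sums: Σt·t = 180, Σt = 24, Σ1 = 6.
For Aᵀv: Σt·v = 570, Σv = 82.
AᵀA·[c₁, c₀]ᵀ = Aᵀv becomes [[180, 24]; [24, 6]]·[c₁, c₀]ᵀ = [570, 82]ᵀ.
det = 180·6 − 24² = 504.
c₁ = (570·6 − 24·82)/504 = 121/42; c₀ = (180·82 − 24·570)/504 = 15/7.

c₁ = 2.881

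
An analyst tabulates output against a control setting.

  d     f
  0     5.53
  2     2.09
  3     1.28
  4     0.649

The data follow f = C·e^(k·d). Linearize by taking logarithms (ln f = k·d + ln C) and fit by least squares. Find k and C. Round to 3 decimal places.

Taking logs, ln f = k·d + ln C, so regress ln f on d.
XᵀX = [[29.0000, 9.0000]; [9.0000, 4]], rhs = [0.4856, 2.2619]ᵀ  (here Σd = 9.0000, Σ(d)² = 29.0000, Σln f = 2.2619, Σd·ln f = 0.4856).
Slope k = (n·Σd·ln f − Σd·Σln f)/(n·Σ(d)² − (Σd)²) = (4·0.4856 − 9.0000·2.2619)/35.0000 = -0.52613; ln C = (Σln f − k·Σd)/n = 1.74926, so C = exp(1.74926) = 5.75037.

k = -0.526, C = 5.750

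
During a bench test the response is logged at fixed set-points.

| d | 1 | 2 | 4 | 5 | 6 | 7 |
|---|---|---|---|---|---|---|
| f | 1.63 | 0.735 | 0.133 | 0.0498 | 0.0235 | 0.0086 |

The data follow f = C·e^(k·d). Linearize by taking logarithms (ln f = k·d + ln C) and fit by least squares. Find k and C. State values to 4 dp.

Let Y = ln f. Fitting Y = k·d + ln C by least squares:
AᵀA = [[131.0000, 25.0000]; [25.0000, 6]], rhs = [-78.9920, -13.3432]ᵀ  (here Σd = 25.0000, Σ(d)² = 131.0000, Σln f = -13.3432, Σd·ln f = -78.9920).
Slope k = (n·Σd·ln f − Σd·Σln f)/(n·Σ(d)² − (Σd)²) = (6·-78.9920 − 25.0000·-13.3432)/161.0000 = -0.87188; ln C = (Σln f − k·Σd)/n = 1.40895, so C = exp(1.40895) = 4.09165.

k = -0.8719, C = 4.0917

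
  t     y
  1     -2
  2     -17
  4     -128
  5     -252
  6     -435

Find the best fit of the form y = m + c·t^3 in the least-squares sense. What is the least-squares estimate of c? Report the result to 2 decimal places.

c = -2.01

The normal system XᵀX·[m, c]ᵀ = Xᵀy is [[5, 414]; [414, 66442]]·[m, c]ᵀ = [-834, -133790]ᵀ.
Δ = 5·66442 − 414² = 160814.
m = ((-834)·66442 − 414·(-133790))/160814 = -11784/80407; c = (5·(-133790) − 414·(-834))/160814 = -161837/80407.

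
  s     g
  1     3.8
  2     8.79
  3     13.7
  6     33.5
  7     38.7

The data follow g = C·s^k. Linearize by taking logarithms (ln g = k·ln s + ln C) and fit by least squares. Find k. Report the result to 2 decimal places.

k = 1.20

Let Y = ln g. Fitting Y = k·ln s + ln C by least squares:
XᵀX = [[8.6844, 5.5294]; [5.5294, 5]], rhs = [17.7879, 13.2934]ᵀ  (here Σln s = 5.5294, Σ(ln s)² = 8.6844, Σln g = 13.2934, Σln s·ln g = 17.7879).
Solving (det = 12.8473): k = 1.20140, ln C = 1.33007.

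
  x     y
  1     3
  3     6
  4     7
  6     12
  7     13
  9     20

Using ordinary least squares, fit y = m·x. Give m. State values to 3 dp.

m = 2.042

Setting ∂/∂m … = 0 gives: 192·m = 392.
(Σx·x = 192, Σx·y = 392.)
Hence m = 392 / 192 ≈ 2.04167.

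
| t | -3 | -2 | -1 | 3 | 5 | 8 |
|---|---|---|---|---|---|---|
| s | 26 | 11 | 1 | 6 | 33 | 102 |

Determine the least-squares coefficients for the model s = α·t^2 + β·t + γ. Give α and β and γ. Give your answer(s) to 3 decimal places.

From the data, Σt^2·t^2 = 4900, Σt^2·t = 628, Σt^2 = 112, Σt·t = 112, Σt = 10, Σ1 = 6.
Moment sums: Σt^2·s = 7686, Σt·s = 898, Σs = 179.
Inverting the 3×3 Gram matrix, [α, β, γ]ᵀ = [56077/27393, -174587/54786, -28019/9131]ᵀ.

α = 2.047, β = -3.187, γ = -3.069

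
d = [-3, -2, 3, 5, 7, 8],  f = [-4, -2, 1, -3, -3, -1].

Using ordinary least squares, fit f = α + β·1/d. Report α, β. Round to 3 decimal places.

The normal system XᵀX·[α, β]ᵀ = Xᵀf is [[6, -9/280]; [-9/280, 386849/705600]]·[α, β]ᵀ = [-12, 1271/840]ᵀ.
Δ = 6·(386849/705600) − (-9/280)² = 154691/47040.
α = ((-12)·(386849/705600) − (-9/280)·(1271/840))/(154691/47040) = -1535957/773455; β = (6·(1271/840) − (-9/280)·(-12))/(154691/47040) = 408912/154691.

α = -1.986, β = 2.643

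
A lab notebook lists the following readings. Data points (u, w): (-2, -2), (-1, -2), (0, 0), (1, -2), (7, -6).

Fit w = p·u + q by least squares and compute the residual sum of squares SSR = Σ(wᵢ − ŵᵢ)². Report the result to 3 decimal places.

From the data, Σu·u = 55, Σu = 5, Σ1 = 5.
For Xᵀw: Σu·w = -38, Σw = -12.
So XᵀX·[p, q]ᵀ = Xᵀw: [[55, 5]; [5, 5]]·[p, q]ᵀ = [-38, -12]ᵀ.
Determinant 55·5 − 5² = 250.
p = ((-38)·5 − 5·(-12))/250 = -13/25; q = (55·(-12) − 5·(-38))/250 = -47/25.
Residuals: -29/25, -16/25, 47/25, 2/5, -12/25; SSR = 142/25.

SSR = 5.680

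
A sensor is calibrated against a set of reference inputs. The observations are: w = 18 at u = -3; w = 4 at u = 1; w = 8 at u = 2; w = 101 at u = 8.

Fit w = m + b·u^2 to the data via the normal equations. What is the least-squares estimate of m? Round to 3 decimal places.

Normal-equation sums: Σ1 = 4, Σu^2 = 78, Σu^2·u^2 = 4194.
Moment sums: Σw = 131, Σu^2·w = 6662.
MᵀM·[m, b]ᵀ = Mᵀw becomes [[4, 78]; [78, 4194]]·[m, b]ᵀ = [131, 6662]ᵀ.
det = 4·4194 − 78² = 10692.
m = (131·4194 − 78·6662)/10692 = 4963/1782; b = (4·6662 − 78·131)/10692 = 8215/5346.

m = 2.785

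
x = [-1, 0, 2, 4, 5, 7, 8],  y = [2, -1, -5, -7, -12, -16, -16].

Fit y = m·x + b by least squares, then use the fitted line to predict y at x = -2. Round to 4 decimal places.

ŷ = 3.6168

The normal system AᵀA·[m, b]ᵀ = Aᵀy is [[159, 25]; [25, 7]]·[m, b]ᵀ = [-340, -55]ᵀ.
Δ = 159·7 − 25² = 488.
m = ((-340)·7 − 25·(-55))/488 = -1005/488; b = (159·(-55) − 25·(-340))/488 = -245/488.
At x = -2: ŷ = (-1005/488)·(-2) + (-245/488)·(1) = 1765/488.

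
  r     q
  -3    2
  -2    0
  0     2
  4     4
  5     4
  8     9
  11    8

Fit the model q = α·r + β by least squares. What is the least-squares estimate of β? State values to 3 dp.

Entries of MᵀM: Σr·r = 239, Σr = 23, Σ1 = 7.
Right-hand side: Σr·q = 190, Σq = 29.
det = 239·7 − 23² = 1144.
α = (190·7 − 23·29)/1144 = 51/88; β = (239·29 − 23·190)/1144 = 197/88.

β = 2.239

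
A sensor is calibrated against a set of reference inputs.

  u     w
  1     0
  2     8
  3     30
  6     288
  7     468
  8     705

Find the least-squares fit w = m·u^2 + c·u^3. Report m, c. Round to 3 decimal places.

The normal equations are: 7891·m + 57627·c = 78722;  57627·m + 427243·c = 584566.
Eliminating c: 427243·(row 1) − 57627·(row 2) gives 50503384·m = 427243·78722 − 57627·584566 = -53361436, so m = -13340359/12625846.
Then c = (584566 − 57627·(-13340359/12625846))/427243 = 19074403/12625846.

m = -1.057, c = 1.511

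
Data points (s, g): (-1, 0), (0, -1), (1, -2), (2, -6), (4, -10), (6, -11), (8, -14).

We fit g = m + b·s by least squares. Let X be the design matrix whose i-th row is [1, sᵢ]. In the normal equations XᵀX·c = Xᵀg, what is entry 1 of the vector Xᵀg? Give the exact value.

-44

Entry 1 ↔ basis 1, so (Xᵀg)_{1} = Σᵢ gᵢ = (1)·(0) + (1)·(-1) + (1)·(-2) + (1)·(-6) + (1)·(-10) + (1)·(-11) + (1)·(-14) = -44.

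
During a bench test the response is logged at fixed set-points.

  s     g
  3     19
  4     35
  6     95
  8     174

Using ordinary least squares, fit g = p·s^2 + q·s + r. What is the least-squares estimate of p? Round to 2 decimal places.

Forming MᵀM = [[5729, 819, 125]; [819, 125, 21]; [125, 21, 4]] and Mᵀg = [15287, 2159, 323]ᵀ gives MᵀM·[p, q, r]ᵀ = Mᵀg.
Solving the 3×3 system (Gaussian elimination) gives p = 2413/796, q = -1625/796, r = -1299/398.

p = 3.03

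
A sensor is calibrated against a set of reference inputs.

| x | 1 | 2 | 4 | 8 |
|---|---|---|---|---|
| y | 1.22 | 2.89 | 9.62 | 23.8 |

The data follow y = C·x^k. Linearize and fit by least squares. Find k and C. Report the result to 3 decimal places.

Linearized form: ln y = k·ln x + ln C. From the 4 transformed points,
Σln x = 4.1589, Σ(ln x)² = 6.7263, Σln y = 6.6936, Σln x·ln y = 10.4651.
Equations: 6.7263·k + 4.1589·ln C = 10.4651;  4.1589·k + 4·ln C = 6.6936.
Δ = 6.7263·4 − (4.1589)² = 9.6091; k = (10.4651·4 − 4.1589·6.6936)/9.6091 = 1.45930, ln C = (6.7263·6.6936 − 4.1589·10.4651)/9.6091 = 0.15615, so C = exp(0.15615) = 1.16900.

k = 1.459, C = 1.169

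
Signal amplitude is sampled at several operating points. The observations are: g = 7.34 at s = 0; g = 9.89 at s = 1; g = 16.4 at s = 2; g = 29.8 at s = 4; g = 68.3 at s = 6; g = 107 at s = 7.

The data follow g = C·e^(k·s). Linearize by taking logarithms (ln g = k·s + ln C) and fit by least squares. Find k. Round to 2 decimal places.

k = 0.38

Let Y = ln g. Fitting Y = k·s + ln C by least squares:
Σs = 20.0000, Σ(s)² = 106.0000, Σln g = 19.3734, Σs·ln g = 79.5174.
Normal system: [[106.0000, 20.0000]; [20.0000, 6]]·[k, ln C]ᵀ = [79.5174, 19.3734]ᵀ.
Slope k = (n·Σs·ln g − Σs·Σln g)/(n·Σ(s)² − (Σs)²) = (6·79.5174 − 20.0000·19.3734)/236.0000 = 0.37982; ln C = (Σln g − k·Σs)/n = 1.96285.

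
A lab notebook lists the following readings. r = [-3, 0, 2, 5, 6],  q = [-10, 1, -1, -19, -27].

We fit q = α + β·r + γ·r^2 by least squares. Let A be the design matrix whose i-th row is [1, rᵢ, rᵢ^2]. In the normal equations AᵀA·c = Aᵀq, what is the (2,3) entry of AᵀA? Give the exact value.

322

Row 2 ↔ basis r, column 3 ↔ basis r^2, so (AᵀA)_{2,3} = Σᵢ (r)·(r^2) = (-3)·(9) + (0)·(0) + (2)·(4) + (5)·(25) + (6)·(36) = 322.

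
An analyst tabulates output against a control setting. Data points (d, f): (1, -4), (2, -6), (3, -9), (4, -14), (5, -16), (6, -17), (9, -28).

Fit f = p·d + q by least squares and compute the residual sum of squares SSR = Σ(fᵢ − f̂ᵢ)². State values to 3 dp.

SSR = 5.714

Compute the Gram sums: Σd·d = 172, Σd = 30, Σ1 = 7.
Right-hand side: Σd·f = -533, Σf = -94.
Normal equations: [[172, 30]; [30, 7]]·[p, q]ᵀ = [-533, -94]ᵀ.
Determinant 172·7 − 30² = 304.
p = ((-533)·7 − 30·(-94))/304 = -911/304; q = (172·(-94) − 30·(-533))/304 = -89/152.
Residuals: -127/304, 11/19, 175/304, -217/152, -131/304, 119/76, -135/304; SSR = 1737/304.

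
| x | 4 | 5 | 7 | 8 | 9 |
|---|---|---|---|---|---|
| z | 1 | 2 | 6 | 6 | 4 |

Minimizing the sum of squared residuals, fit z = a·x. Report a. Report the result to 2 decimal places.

Entries of AᵀA: Σx·x = 235.
Moment sums: Σx·z = 140.
Normal equations: [[235]]·[a]ᵀ = [140]ᵀ.
a = 140/235 = 0.595745.

a = 0.60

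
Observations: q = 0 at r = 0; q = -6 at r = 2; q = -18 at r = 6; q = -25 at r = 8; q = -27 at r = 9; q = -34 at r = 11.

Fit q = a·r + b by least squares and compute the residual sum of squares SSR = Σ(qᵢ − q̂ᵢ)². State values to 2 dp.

SSR = 0.79

Sums needed: Σr·r = 306, Σr = 36, Σ1 = 6.
Right-hand side: Σr·q = -937, Σq = -110.
Determinant 306·6 − 36² = 540.
a = ((-937)·6 − 36·(-110))/540 = -277/90; b = (306·(-110) − 36·(-937))/540 = 2/15.
Residuals: -2/15, 1/45, 1/3, -23/45, 17/30, -5/18; SSR = 71/90.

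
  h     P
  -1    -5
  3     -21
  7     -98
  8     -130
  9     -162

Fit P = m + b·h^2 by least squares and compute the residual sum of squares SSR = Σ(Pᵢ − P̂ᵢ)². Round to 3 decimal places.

MᵀM·[m, b]ᵀ = MᵀP reads: 5·m + 204·b = -416;  204·m + 13140·b = -26438.
Determinant 5·13140 − 204² = 24084.
m = ((-416)·13140 − 204·(-26438))/24084 = -6074/2007; b = (5·(-26438) − 204·(-416))/24084 = -23663/12042.
Residuals: -103/12042, -1157/4014, 15815/12042, -7292/6021, 781/4014; SSR = 19945/6021.

SSR = 3.313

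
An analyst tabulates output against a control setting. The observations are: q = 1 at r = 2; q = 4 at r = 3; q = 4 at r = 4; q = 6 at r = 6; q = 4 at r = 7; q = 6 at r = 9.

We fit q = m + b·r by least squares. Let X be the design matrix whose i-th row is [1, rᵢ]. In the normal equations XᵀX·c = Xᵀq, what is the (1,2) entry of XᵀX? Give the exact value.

31

Row 1 ↔ basis 1, column 2 ↔ basis r, so (XᵀX)_{1,2} = Σᵢ r = (1)·(2) + (1)·(3) + (1)·(4) + (1)·(6) + (1)·(7) + (1)·(9) = 31.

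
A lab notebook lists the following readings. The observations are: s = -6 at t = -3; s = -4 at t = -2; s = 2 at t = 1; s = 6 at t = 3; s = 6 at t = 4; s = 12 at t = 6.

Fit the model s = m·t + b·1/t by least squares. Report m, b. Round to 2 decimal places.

Sums needed: Σt·t = 75, Σt·1/t = 6, Σ1/t·1/t = 25/16.
For Aᵀs: Σt·s = 142, Σ1/t·s = 23/2.
AᵀA·[m, b]ᵀ = Aᵀs becomes [[75, 6]; [6, 25/16]]·[m, b]ᵀ = [142, 23/2]ᵀ.
Determinant 75·(25/16) − 6² = 1299/16.
m = (142·(25/16) − 6·(23/2))/(1299/16) = 2446/1299; b = (75·(23/2) − 6·142)/(1299/16) = 56/433.

m = 1.88, b = 0.13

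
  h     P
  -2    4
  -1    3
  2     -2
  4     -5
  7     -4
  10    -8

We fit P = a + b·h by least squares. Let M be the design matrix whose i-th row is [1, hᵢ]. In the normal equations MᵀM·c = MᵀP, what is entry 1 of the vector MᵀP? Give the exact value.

Entry 1 ↔ basis 1, so (MᵀP)_{1} = Σᵢ Pᵢ = (1)·(4) + (1)·(3) + (1)·(-2) + (1)·(-5) + (1)·(-4) + (1)·(-8) = -12.

-12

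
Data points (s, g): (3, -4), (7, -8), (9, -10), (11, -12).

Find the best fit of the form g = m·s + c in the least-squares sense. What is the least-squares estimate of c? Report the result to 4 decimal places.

XᵀX·[m, c]ᵀ = Xᵀg reads: 260·m + 30·c = -290;  30·m + 4·c = -34.
(Σs·s = 260, Σs = 30, Σ1 = 4, Σs·g = -290, Σg = -34.)
Eliminating c: 4·(row 1) − 30·(row 2) gives 140·m = 4·(-290) − 30·(-34) = -140, so m = -1.
Then c = ((-34) − 30·(-1))/4 = -1.

c = -1.0000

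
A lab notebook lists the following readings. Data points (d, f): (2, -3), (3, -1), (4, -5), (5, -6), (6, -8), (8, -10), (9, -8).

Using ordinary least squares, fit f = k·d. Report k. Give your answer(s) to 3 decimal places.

AᵀA·[k]ᵀ = Aᵀf reads: 235·k = -259.
Hence k = -259 / 235 ≈ -1.10213.

k = -1.102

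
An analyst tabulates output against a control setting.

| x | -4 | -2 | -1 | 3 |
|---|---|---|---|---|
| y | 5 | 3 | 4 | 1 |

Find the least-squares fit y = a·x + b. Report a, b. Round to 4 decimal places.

Normal-equation sums: Σx·x = 30, Σx = -4, Σ1 = 4.
Moment sums: Σx·y = -27, Σy = 13.
Eliminating b: 4·(row 1) − (-4)·(row 2) gives 104·a = 4·(-27) − (-4)·13 = -56, so a = -7/13.
Then b = (13 − (-4)·(-7/13))/4 = 141/52.

a = -0.5385, b = 2.7115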